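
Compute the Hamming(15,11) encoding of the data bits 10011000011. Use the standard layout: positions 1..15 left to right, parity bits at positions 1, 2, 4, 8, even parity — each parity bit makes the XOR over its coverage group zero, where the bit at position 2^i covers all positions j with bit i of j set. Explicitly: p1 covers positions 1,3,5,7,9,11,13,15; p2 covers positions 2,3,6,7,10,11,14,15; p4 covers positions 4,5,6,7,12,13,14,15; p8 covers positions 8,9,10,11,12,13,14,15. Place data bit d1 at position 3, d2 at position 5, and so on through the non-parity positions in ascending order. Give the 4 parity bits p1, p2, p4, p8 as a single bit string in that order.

0011

Place data bits at non-power-of-two positions: b3=1, b5=0, b6=0, b7=1, b9=1, b10=0, b11=0, b12=0, b13=0, b14=1, b15=1.
p1 = XOR of data positions {3,5,7,9,11,13,15} = 1⊕0⊕1⊕1⊕0⊕0⊕1 = 0
p2 = XOR of data positions {3,6,7,10,11,14,15} = 1⊕0⊕1⊕0⊕0⊕1⊕1 = 0
p4 = XOR of data positions {5,6,7,12,13,14,15} = 0⊕0⊕1⊕0⊕0⊕1⊕1 = 1
p8 = XOR of data positions {9,10,11,12,13,14,15} = 1⊕0⊕0⊕0⊕0⊕1⊕1 = 1
Parity bits p1,p2,p4,p8 = 0011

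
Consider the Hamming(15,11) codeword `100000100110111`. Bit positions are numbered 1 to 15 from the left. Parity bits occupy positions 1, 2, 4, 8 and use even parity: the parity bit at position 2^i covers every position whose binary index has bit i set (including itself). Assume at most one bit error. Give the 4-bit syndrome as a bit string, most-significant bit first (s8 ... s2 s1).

s1: b1⊕b3⊕b5⊕b7⊕b9⊕b11⊕b13⊕b15 = 1⊕0⊕0⊕1⊕0⊕1⊕1⊕1 = 1
s2: b2⊕b3⊕b6⊕b7⊕b10⊕b11⊕b14⊕b15 = 0⊕0⊕0⊕1⊕1⊕1⊕1⊕1 = 1
s4: b4⊕b5⊕b6⊕b7⊕b12⊕b13⊕b14⊕b15 = 0⊕0⊕0⊕1⊕0⊕1⊕1⊕1 = 0
s8: b8⊕b9⊕b10⊕b11⊕b12⊕b13⊕b14⊕b15 = 0⊕0⊕1⊕1⊕0⊕1⊕1⊕1 = 1
Syndrome (s8...s1) = 1011 → position 11.

1011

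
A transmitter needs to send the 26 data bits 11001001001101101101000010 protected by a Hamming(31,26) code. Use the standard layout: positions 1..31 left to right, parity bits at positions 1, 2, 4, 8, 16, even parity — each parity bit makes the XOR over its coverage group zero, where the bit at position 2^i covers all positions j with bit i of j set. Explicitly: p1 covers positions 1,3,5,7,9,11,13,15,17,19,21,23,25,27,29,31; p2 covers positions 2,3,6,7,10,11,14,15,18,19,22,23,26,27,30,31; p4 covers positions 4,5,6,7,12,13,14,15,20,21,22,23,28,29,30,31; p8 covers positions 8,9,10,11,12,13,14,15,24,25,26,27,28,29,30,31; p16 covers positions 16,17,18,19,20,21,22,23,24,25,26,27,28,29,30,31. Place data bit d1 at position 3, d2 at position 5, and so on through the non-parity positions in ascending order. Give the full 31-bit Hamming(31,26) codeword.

Place data bits at non-power-of-two positions: b3=1, b5=1, b6=0, b7=0, b9=1, b10=0, b11=0, b12=1, b13=0, b14=0, b15=1, b17=1, b18=0, b19=1, b20=1, b21=0, b22=1, b23=1, b24=0, b25=1, b26=0, b27=0, b28=0, b29=0, b30=1, b31=0.
p1 = XOR of data positions {3,5,7,9,11,13,15,17,19,21,23,25,27,29,31} = 1⊕1⊕0⊕1⊕0⊕0⊕1⊕1⊕1⊕0⊕1⊕1⊕0⊕0⊕0 = 0
p2 = XOR of data positions {3,6,7,10,11,14,15,18,19,22,23,26,27,30,31} = 1⊕0⊕0⊕0⊕0⊕0⊕1⊕0⊕1⊕1⊕1⊕0⊕0⊕1⊕0 = 0
p4 = XOR of data positions {5,6,7,12,13,14,15,20,21,22,23,28,29,30,31} = 1⊕0⊕0⊕1⊕0⊕0⊕1⊕1⊕0⊕1⊕1⊕0⊕0⊕1⊕0 = 1
p8 = XOR of data positions {9,10,11,12,13,14,15,24,25,26,27,28,29,30,31} = 1⊕0⊕0⊕1⊕0⊕0⊕1⊕0⊕1⊕0⊕0⊕0⊕0⊕1⊕0 = 1
p16 = XOR of data positions {17,18,19,20,21,22,23,24,25,26,27,28,29,30,31} = 1⊕0⊕1⊕1⊕0⊕1⊕1⊕0⊕1⊕0⊕0⊕0⊕0⊕1⊕0 = 1
Codeword b1..b31 = 0011100110010011101101101000010

0011100110010011101101101000010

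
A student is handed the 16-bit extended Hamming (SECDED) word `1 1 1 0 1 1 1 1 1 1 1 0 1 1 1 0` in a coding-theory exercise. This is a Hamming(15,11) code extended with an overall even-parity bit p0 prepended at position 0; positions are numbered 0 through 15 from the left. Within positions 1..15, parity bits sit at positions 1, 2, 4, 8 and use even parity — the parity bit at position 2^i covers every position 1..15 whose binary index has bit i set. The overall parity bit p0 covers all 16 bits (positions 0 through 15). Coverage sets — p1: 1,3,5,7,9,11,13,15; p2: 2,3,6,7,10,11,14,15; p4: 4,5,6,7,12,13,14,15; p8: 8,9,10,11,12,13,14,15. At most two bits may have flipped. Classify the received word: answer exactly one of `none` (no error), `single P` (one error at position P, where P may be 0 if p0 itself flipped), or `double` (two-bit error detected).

single 7

s1: b1⊕b3⊕b5⊕b7⊕b9⊕b11⊕b13⊕b15 = 1⊕0⊕1⊕1⊕1⊕0⊕1⊕0 = 1
s2: b2⊕b3⊕b6⊕b7⊕b10⊕b11⊕b14⊕b15 = 1⊕0⊕1⊕1⊕1⊕0⊕1⊕0 = 1
s4: b4⊕b5⊕b6⊕b7⊕b12⊕b13⊕b14⊕b15 = 1⊕1⊕1⊕1⊕1⊕1⊕1⊕0 = 1
s8: b8⊕b9⊕b10⊕b11⊕b12⊕b13⊕b14⊕b15 = 1⊕1⊕1⊕0⊕1⊕1⊕1⊕0 = 0
Syndrome (s8...s1) = 0111 → position 7.
Overall parity (XOR of all 16 bits, including p0): 1⊕1⊕1⊕0⊕1⊕1⊕1⊕1⊕1⊕1⊕1⊕0⊕1⊕1⊕1⊕0 = 1
Overall=1, syndrome position=7 → single-bit error at position 7.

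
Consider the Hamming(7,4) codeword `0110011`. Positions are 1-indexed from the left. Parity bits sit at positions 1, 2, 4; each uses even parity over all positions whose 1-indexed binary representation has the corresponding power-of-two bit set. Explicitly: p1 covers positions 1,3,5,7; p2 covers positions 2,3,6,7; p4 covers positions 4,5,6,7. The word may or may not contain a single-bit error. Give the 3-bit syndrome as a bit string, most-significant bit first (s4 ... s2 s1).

000

s1: b1⊕b3⊕b5⊕b7 = 0⊕1⊕0⊕1 = 0
s2: b2⊕b3⊕b6⊕b7 = 1⊕1⊕1⊕1 = 0
s4: b4⊕b5⊕b6⊕b7 = 0⊕0⊕1⊕1 = 0
Syndrome (s4...s1) = 000 → position 0 (no error).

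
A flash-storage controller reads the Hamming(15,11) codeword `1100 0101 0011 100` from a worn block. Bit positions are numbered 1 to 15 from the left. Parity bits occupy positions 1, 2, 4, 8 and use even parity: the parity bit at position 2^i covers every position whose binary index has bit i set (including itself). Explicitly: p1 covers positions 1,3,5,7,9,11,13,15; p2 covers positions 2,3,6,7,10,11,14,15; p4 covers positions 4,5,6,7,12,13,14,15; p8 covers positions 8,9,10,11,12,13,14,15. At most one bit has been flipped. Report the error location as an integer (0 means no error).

7

s1: b1⊕b3⊕b5⊕b7⊕b9⊕b11⊕b13⊕b15 = 1⊕0⊕0⊕0⊕0⊕1⊕1⊕0 = 1
s2: b2⊕b3⊕b6⊕b7⊕b10⊕b11⊕b14⊕b15 = 1⊕0⊕1⊕0⊕0⊕1⊕0⊕0 = 1
s4: b4⊕b5⊕b6⊕b7⊕b12⊕b13⊕b14⊕b15 = 0⊕0⊕1⊕0⊕1⊕1⊕0⊕0 = 1
s8: b8⊕b9⊕b10⊕b11⊕b12⊕b13⊕b14⊕b15 = 1⊕0⊕0⊕1⊕1⊕1⊕0⊕0 = 0
Syndrome (s8...s1) = 0111 → position 7.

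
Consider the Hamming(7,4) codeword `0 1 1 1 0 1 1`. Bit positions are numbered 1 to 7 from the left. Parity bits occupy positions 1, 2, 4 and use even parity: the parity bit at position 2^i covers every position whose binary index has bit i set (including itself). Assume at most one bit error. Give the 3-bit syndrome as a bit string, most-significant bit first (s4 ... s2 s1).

s1: b1⊕b3⊕b5⊕b7 = 0⊕1⊕0⊕1 = 0
s2: b2⊕b3⊕b6⊕b7 = 1⊕1⊕1⊕1 = 0
s4: b4⊕b5⊕b6⊕b7 = 1⊕0⊕1⊕1 = 1
Syndrome (s4...s1) = 100 → position 4.

100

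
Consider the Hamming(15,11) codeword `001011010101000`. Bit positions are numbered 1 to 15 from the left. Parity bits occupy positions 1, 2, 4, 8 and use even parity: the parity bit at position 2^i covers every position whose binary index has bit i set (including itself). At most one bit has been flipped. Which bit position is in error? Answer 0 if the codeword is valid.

s1: b1⊕b3⊕b5⊕b7⊕b9⊕b11⊕b13⊕b15 = 0⊕1⊕1⊕0⊕0⊕0⊕0⊕0 = 0
s2: b2⊕b3⊕b6⊕b7⊕b10⊕b11⊕b14⊕b15 = 0⊕1⊕1⊕0⊕1⊕0⊕0⊕0 = 1
s4: b4⊕b5⊕b6⊕b7⊕b12⊕b13⊕b14⊕b15 = 0⊕1⊕1⊕0⊕1⊕0⊕0⊕0 = 1
s8: b8⊕b9⊕b10⊕b11⊕b12⊕b13⊕b14⊕b15 = 1⊕0⊕1⊕0⊕1⊕0⊕0⊕0 = 1
Syndrome (s8...s1) = 1110 → position 14.

14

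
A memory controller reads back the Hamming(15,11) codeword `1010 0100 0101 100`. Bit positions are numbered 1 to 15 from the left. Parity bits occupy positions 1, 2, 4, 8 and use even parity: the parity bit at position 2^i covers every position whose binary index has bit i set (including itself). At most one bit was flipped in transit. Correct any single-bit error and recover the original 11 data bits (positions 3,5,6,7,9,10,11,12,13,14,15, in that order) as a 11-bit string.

10100101101

s1: b1⊕b3⊕b5⊕b7⊕b9⊕b11⊕b13⊕b15 = 1⊕1⊕0⊕0⊕0⊕0⊕1⊕0 = 1
s2: b2⊕b3⊕b6⊕b7⊕b10⊕b11⊕b14⊕b15 = 0⊕1⊕1⊕0⊕1⊕0⊕0⊕0 = 1
s4: b4⊕b5⊕b6⊕b7⊕b12⊕b13⊕b14⊕b15 = 0⊕0⊕1⊕0⊕1⊕1⊕0⊕0 = 1
s8: b8⊕b9⊕b10⊕b11⊕b12⊕b13⊕b14⊕b15 = 0⊕0⊕1⊕0⊕1⊕1⊕0⊕0 = 1
Syndrome (s8...s1) = 1111 → position 15.
Flip bit 15: corrected codeword = 101001000101101
Data bits at positions 3,5,6,7,9,10,11,12,13,14,15: 10100101101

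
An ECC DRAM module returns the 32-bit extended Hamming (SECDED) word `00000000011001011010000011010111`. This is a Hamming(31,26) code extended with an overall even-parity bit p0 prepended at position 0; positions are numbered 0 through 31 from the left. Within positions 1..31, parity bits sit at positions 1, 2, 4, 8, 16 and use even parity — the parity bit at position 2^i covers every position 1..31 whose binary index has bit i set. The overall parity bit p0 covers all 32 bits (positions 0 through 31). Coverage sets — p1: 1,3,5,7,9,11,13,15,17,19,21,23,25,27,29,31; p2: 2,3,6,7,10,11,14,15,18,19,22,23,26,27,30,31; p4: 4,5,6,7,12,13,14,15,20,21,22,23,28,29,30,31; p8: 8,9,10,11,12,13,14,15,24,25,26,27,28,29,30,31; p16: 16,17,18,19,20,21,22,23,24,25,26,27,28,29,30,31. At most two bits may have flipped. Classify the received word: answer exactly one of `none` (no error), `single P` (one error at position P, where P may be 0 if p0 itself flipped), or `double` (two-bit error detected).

s1: b1⊕b3⊕b5⊕b7⊕b9⊕b11⊕b13⊕b15⊕b17⊕b19⊕b21⊕b23⊕b25⊕b27⊕b29⊕b31 = 0⊕0⊕0⊕0⊕1⊕0⊕1⊕1⊕0⊕0⊕0⊕0⊕1⊕1⊕1⊕1 = 1
s2: b2⊕b3⊕b6⊕b7⊕b10⊕b11⊕b14⊕b15⊕b18⊕b19⊕b22⊕b23⊕b26⊕b27⊕b30⊕b31 = 0⊕0⊕0⊕0⊕1⊕0⊕0⊕1⊕1⊕0⊕0⊕0⊕0⊕1⊕1⊕1 = 0
s4: b4⊕b5⊕b6⊕b7⊕b12⊕b13⊕b14⊕b15⊕b20⊕b21⊕b22⊕b23⊕b28⊕b29⊕b30⊕b31 = 0⊕0⊕0⊕0⊕0⊕1⊕0⊕1⊕0⊕0⊕0⊕0⊕0⊕1⊕1⊕1 = 1
s8: b8⊕b9⊕b10⊕b11⊕b12⊕b13⊕b14⊕b15⊕b24⊕b25⊕b26⊕b27⊕b28⊕b29⊕b30⊕b31 = 0⊕1⊕1⊕0⊕0⊕1⊕0⊕1⊕1⊕1⊕0⊕1⊕0⊕1⊕1⊕1 = 0
s16: b16⊕b17⊕b18⊕b19⊕b20⊕b21⊕b22⊕b23⊕b24⊕b25⊕b26⊕b27⊕b28⊕b29⊕b30⊕b31 = 1⊕0⊕1⊕0⊕0⊕0⊕0⊕0⊕1⊕1⊕0⊕1⊕0⊕1⊕1⊕1 = 0
Syndrome (s16...s1) = 00101 → position 5.
Overall parity (XOR of all 32 bits, including p0): 0⊕0⊕0⊕0⊕0⊕0⊕0⊕0⊕0⊕1⊕1⊕0⊕0⊕1⊕0⊕1⊕1⊕0⊕1⊕0⊕0⊕0⊕0⊕0⊕1⊕1⊕0⊕1⊕0⊕1⊕1⊕1 = 0
Overall=0, syndrome position=5 → double-bit error detected (uncorrectable).

double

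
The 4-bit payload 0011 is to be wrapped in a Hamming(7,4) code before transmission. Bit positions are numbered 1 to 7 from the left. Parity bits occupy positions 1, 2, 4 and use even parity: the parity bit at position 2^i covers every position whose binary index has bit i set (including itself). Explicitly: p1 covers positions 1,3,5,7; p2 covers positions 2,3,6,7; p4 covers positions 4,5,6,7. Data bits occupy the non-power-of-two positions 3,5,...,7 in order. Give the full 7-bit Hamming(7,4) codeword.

1000011

Place data bits at non-power-of-two positions: b3=0, b5=0, b6=1, b7=1.
p1 = XOR of data positions {3,5,7} = 0⊕0⊕1 = 1
p2 = XOR of data positions {3,6,7} = 0⊕1⊕1 = 0
p4 = XOR of data positions {5,6,7} = 0⊕1⊕1 = 0
Codeword b1..b7 = 1000011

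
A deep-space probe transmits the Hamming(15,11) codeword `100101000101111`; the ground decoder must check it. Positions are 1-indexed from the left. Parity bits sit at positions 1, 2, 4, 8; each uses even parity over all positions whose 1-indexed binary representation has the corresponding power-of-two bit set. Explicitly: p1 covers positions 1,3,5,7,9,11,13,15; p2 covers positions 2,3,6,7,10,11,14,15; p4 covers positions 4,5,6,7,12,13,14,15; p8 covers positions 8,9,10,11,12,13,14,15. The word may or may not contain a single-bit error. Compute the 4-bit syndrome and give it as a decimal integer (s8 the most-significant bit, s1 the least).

s1: b1⊕b3⊕b5⊕b7⊕b9⊕b11⊕b13⊕b15 = 1⊕0⊕0⊕0⊕0⊕0⊕1⊕1 = 1
s2: b2⊕b3⊕b6⊕b7⊕b10⊕b11⊕b14⊕b15 = 0⊕0⊕1⊕0⊕1⊕0⊕1⊕1 = 0
s4: b4⊕b5⊕b6⊕b7⊕b12⊕b13⊕b14⊕b15 = 1⊕0⊕1⊕0⊕1⊕1⊕1⊕1 = 0
s8: b8⊕b9⊕b10⊕b11⊕b12⊕b13⊕b14⊕b15 = 0⊕0⊕1⊕0⊕1⊕1⊕1⊕1 = 1
Syndrome (s8...s1) = 1001 → position 9.

9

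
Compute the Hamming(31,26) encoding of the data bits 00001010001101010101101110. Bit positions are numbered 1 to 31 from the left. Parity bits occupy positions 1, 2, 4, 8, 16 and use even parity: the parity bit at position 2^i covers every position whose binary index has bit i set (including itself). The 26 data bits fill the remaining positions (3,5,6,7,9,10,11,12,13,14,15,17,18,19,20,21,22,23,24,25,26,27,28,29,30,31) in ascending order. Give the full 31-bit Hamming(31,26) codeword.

1000000010100011101010101101110

Place data bits at non-power-of-two positions: b3=0, b5=0, b6=0, b7=0, b9=1, b10=0, b11=1, b12=0, b13=0, b14=0, b15=1, b17=1, b18=0, b19=1, b20=0, b21=1, b22=0, b23=1, b24=0, b25=1, b26=1, b27=0, b28=1, b29=1, b30=1, b31=0.
p1 = XOR of data positions {3,5,7,9,11,13,15,17,19,21,23,25,27,29,31} = 0⊕0⊕0⊕1⊕1⊕0⊕1⊕1⊕1⊕1⊕1⊕1⊕0⊕1⊕0 = 1
p2 = XOR of data positions {3,6,7,10,11,14,15,18,19,22,23,26,27,30,31} = 0⊕0⊕0⊕0⊕1⊕0⊕1⊕0⊕1⊕0⊕1⊕1⊕0⊕1⊕0 = 0
p4 = XOR of data positions {5,6,7,12,13,14,15,20,21,22,23,28,29,30,31} = 0⊕0⊕0⊕0⊕0⊕0⊕1⊕0⊕1⊕0⊕1⊕1⊕1⊕1⊕0 = 0
p8 = XOR of data positions {9,10,11,12,13,14,15,24,25,26,27,28,29,30,31} = 1⊕0⊕1⊕0⊕0⊕0⊕1⊕0⊕1⊕1⊕0⊕1⊕1⊕1⊕0 = 0
p16 = XOR of data positions {17,18,19,20,21,22,23,24,25,26,27,28,29,30,31} = 1⊕0⊕1⊕0⊕1⊕0⊕1⊕0⊕1⊕1⊕0⊕1⊕1⊕1⊕0 = 1
Codeword b1..b31 = 1000000010100011101010101101110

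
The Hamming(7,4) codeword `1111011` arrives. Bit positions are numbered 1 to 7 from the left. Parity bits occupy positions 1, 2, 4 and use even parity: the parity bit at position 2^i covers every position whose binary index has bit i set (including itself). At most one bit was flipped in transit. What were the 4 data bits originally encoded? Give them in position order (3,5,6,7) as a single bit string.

1111

s1: b1⊕b3⊕b5⊕b7 = 1⊕1⊕0⊕1 = 1
s2: b2⊕b3⊕b6⊕b7 = 1⊕1⊕1⊕1 = 0
s4: b4⊕b5⊕b6⊕b7 = 1⊕0⊕1⊕1 = 1
Syndrome (s4...s1) = 101 → position 5.
Flip bit 5: corrected codeword = 1111111
Data bits at positions 3,5,6,7: 1111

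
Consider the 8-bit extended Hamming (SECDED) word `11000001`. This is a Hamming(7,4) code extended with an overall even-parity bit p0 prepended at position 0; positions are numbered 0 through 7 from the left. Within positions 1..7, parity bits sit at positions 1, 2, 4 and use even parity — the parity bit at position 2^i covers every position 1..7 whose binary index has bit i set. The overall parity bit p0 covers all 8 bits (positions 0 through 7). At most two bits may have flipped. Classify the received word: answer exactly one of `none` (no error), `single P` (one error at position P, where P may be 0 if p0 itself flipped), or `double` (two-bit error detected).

single 6

s1: b1⊕b3⊕b5⊕b7 = 1⊕0⊕0⊕1 = 0
s2: b2⊕b3⊕b6⊕b7 = 0⊕0⊕0⊕1 = 1
s4: b4⊕b5⊕b6⊕b7 = 0⊕0⊕0⊕1 = 1
Syndrome (s4...s1) = 110 → position 6.
Overall parity (XOR of all 8 bits, including p0): 1⊕1⊕0⊕0⊕0⊕0⊕0⊕1 = 1
Overall=1, syndrome position=6 → single-bit error at position 6.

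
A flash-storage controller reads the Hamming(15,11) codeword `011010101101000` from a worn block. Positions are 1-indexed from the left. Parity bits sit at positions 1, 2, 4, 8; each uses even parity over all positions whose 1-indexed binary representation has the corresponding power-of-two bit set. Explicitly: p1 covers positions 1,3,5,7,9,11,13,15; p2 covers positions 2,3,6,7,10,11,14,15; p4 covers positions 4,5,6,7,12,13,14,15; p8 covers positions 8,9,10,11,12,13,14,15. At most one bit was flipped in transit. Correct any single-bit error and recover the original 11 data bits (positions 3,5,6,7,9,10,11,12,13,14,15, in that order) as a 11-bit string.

s1: b1⊕b3⊕b5⊕b7⊕b9⊕b11⊕b13⊕b15 = 0⊕1⊕1⊕1⊕1⊕0⊕0⊕0 = 0
s2: b2⊕b3⊕b6⊕b7⊕b10⊕b11⊕b14⊕b15 = 1⊕1⊕0⊕1⊕1⊕0⊕0⊕0 = 0
s4: b4⊕b5⊕b6⊕b7⊕b12⊕b13⊕b14⊕b15 = 0⊕1⊕0⊕1⊕1⊕0⊕0⊕0 = 1
s8: b8⊕b9⊕b10⊕b11⊕b12⊕b13⊕b14⊕b15 = 0⊕1⊕1⊕0⊕1⊕0⊕0⊕0 = 1
Syndrome (s8...s1) = 1100 → position 12.
Flip bit 12: corrected codeword = 011010101100000
Data bits at positions 3,5,6,7,9,10,11,12,13,14,15: 11011100000

11011100000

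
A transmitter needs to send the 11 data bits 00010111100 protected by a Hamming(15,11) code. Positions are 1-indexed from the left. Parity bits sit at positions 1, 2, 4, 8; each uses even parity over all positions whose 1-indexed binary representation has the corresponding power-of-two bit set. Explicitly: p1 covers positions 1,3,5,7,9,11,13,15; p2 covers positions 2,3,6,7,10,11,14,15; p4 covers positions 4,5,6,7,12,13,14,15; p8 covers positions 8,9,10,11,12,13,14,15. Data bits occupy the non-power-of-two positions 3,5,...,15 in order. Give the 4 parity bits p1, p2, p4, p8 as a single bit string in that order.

Place data bits at non-power-of-two positions: b3=0, b5=0, b6=0, b7=1, b9=0, b10=1, b11=1, b12=1, b13=1, b14=0, b15=0.
p1 = XOR of data positions {3,5,7,9,11,13,15} = 0⊕0⊕1⊕0⊕1⊕1⊕0 = 1
p2 = XOR of data positions {3,6,7,10,11,14,15} = 0⊕0⊕1⊕1⊕1⊕0⊕0 = 1
p4 = XOR of data positions {5,6,7,12,13,14,15} = 0⊕0⊕1⊕1⊕1⊕0⊕0 = 1
p8 = XOR of data positions {9,10,11,12,13,14,15} = 0⊕1⊕1⊕1⊕1⊕0⊕0 = 0
Parity bits p1,p2,p4,p8 = 1110

1110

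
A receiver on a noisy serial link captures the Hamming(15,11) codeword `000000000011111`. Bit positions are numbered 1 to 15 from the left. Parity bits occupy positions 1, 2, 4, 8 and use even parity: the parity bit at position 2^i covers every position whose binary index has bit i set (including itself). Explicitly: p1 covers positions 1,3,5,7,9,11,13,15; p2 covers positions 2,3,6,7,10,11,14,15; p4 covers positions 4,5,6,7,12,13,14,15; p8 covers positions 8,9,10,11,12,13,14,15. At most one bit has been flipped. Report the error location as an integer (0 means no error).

s1: b1⊕b3⊕b5⊕b7⊕b9⊕b11⊕b13⊕b15 = 0⊕0⊕0⊕0⊕0⊕1⊕1⊕1 = 1
s2: b2⊕b3⊕b6⊕b7⊕b10⊕b11⊕b14⊕b15 = 0⊕0⊕0⊕0⊕0⊕1⊕1⊕1 = 1
s4: b4⊕b5⊕b6⊕b7⊕b12⊕b13⊕b14⊕b15 = 0⊕0⊕0⊕0⊕1⊕1⊕1⊕1 = 0
s8: b8⊕b9⊕b10⊕b11⊕b12⊕b13⊕b14⊕b15 = 0⊕0⊕0⊕1⊕1⊕1⊕1⊕1 = 1
Syndrome (s8...s1) = 1011 → position 11.

11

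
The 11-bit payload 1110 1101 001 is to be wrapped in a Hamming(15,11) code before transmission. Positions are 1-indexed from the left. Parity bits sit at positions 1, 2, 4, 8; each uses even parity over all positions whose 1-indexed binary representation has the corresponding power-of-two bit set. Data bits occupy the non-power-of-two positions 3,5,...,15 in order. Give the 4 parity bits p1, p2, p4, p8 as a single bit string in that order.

Place data bits at non-power-of-two positions: b3=1, b5=1, b6=1, b7=0, b9=1, b10=1, b11=0, b12=1, b13=0, b14=0, b15=1.
p1 = XOR of data positions {3,5,7,9,11,13,15} = 1⊕1⊕0⊕1⊕0⊕0⊕1 = 0
p2 = XOR of data positions {3,6,7,10,11,14,15} = 1⊕1⊕0⊕1⊕0⊕0⊕1 = 0
p4 = XOR of data positions {5,6,7,12,13,14,15} = 1⊕1⊕0⊕1⊕0⊕0⊕1 = 0
p8 = XOR of data positions {9,10,11,12,13,14,15} = 1⊕1⊕0⊕1⊕0⊕0⊕1 = 0
Parity bits p1,p2,p4,p8 = 0000

0000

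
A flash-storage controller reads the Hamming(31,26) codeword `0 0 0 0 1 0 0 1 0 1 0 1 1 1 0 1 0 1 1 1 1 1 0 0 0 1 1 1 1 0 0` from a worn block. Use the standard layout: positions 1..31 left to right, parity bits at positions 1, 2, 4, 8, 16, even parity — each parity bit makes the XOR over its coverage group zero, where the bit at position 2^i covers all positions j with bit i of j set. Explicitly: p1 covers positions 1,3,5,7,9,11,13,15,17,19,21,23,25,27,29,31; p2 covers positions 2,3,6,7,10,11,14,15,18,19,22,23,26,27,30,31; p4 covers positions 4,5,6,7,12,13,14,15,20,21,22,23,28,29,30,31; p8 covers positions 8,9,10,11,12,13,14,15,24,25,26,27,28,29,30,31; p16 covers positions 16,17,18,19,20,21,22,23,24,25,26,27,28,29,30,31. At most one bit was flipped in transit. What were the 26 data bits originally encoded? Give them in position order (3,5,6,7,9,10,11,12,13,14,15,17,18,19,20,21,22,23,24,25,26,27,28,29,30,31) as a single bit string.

s1: b1⊕b3⊕b5⊕b7⊕b9⊕b11⊕b13⊕b15⊕b17⊕b19⊕b21⊕b23⊕b25⊕b27⊕b29⊕b31 = 0⊕0⊕1⊕0⊕0⊕0⊕1⊕0⊕0⊕1⊕1⊕0⊕0⊕1⊕1⊕0 = 0
s2: b2⊕b3⊕b6⊕b7⊕b10⊕b11⊕b14⊕b15⊕b18⊕b19⊕b22⊕b23⊕b26⊕b27⊕b30⊕b31 = 0⊕0⊕0⊕0⊕1⊕0⊕1⊕0⊕1⊕1⊕1⊕0⊕1⊕1⊕0⊕0 = 1
s4: b4⊕b5⊕b6⊕b7⊕b12⊕b13⊕b14⊕b15⊕b20⊕b21⊕b22⊕b23⊕b28⊕b29⊕b30⊕b31 = 0⊕1⊕0⊕0⊕1⊕1⊕1⊕0⊕1⊕1⊕1⊕0⊕1⊕1⊕0⊕0 = 1
s8: b8⊕b9⊕b10⊕b11⊕b12⊕b13⊕b14⊕b15⊕b24⊕b25⊕b26⊕b27⊕b28⊕b29⊕b30⊕b31 = 1⊕0⊕1⊕0⊕1⊕1⊕1⊕0⊕0⊕0⊕1⊕1⊕1⊕1⊕0⊕0 = 1
s16: b16⊕b17⊕b18⊕b19⊕b20⊕b21⊕b22⊕b23⊕b24⊕b25⊕b26⊕b27⊕b28⊕b29⊕b30⊕b31 = 1⊕0⊕1⊕1⊕1⊕1⊕1⊕0⊕0⊕0⊕1⊕1⊕1⊕1⊕0⊕0 = 0
Syndrome (s16...s1) = 01110 → position 14.
Flip bit 14: corrected codeword = 0000100101011001011111000111100
Data bits at positions 3,5,6,7,9,10,11,12,13,14,15,17,18,19,20,21,22,23,24,25,26,27,28,29,30,31: 01000101100011111000111100

01000101100011111000111100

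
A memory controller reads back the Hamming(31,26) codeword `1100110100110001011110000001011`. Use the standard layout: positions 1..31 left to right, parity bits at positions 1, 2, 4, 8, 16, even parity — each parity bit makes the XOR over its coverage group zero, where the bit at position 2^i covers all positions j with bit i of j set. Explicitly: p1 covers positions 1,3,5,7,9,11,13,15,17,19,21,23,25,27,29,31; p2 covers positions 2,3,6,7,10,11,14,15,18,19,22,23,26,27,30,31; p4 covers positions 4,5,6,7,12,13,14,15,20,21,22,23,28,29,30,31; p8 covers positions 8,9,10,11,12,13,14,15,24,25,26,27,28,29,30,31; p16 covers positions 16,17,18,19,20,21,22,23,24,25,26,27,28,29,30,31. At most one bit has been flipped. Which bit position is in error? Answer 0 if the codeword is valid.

s1: b1⊕b3⊕b5⊕b7⊕b9⊕b11⊕b13⊕b15⊕b17⊕b19⊕b21⊕b23⊕b25⊕b27⊕b29⊕b31 = 1⊕0⊕1⊕0⊕0⊕1⊕0⊕0⊕0⊕1⊕1⊕0⊕0⊕0⊕0⊕1 = 0
s2: b2⊕b3⊕b6⊕b7⊕b10⊕b11⊕b14⊕b15⊕b18⊕b19⊕b22⊕b23⊕b26⊕b27⊕b30⊕b31 = 1⊕0⊕1⊕0⊕0⊕1⊕0⊕0⊕1⊕1⊕0⊕0⊕0⊕0⊕1⊕1 = 1
s4: b4⊕b5⊕b6⊕b7⊕b12⊕b13⊕b14⊕b15⊕b20⊕b21⊕b22⊕b23⊕b28⊕b29⊕b30⊕b31 = 0⊕1⊕1⊕0⊕1⊕0⊕0⊕0⊕1⊕1⊕0⊕0⊕1⊕0⊕1⊕1 = 0
s8: b8⊕b9⊕b10⊕b11⊕b12⊕b13⊕b14⊕b15⊕b24⊕b25⊕b26⊕b27⊕b28⊕b29⊕b30⊕b31 = 1⊕0⊕0⊕1⊕1⊕0⊕0⊕0⊕0⊕0⊕0⊕0⊕1⊕0⊕1⊕1 = 0
s16: b16⊕b17⊕b18⊕b19⊕b20⊕b21⊕b22⊕b23⊕b24⊕b25⊕b26⊕b27⊕b28⊕b29⊕b30⊕b31 = 1⊕0⊕1⊕1⊕1⊕1⊕0⊕0⊕0⊕0⊕0⊕0⊕1⊕0⊕1⊕1 = 0
Syndrome (s16...s1) = 00010 → position 2.

2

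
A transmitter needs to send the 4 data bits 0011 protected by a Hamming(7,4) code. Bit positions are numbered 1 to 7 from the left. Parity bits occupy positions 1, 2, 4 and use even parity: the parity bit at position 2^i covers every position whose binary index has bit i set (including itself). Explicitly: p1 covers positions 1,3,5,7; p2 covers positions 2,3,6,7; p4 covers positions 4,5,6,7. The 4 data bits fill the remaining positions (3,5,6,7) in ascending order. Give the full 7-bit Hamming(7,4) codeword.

Place data bits at non-power-of-two positions: b3=0, b5=0, b6=1, b7=1.
p1 = XOR of data positions {3,5,7} = 0⊕0⊕1 = 1
p2 = XOR of data positions {3,6,7} = 0⊕1⊕1 = 0
p4 = XOR of data positions {5,6,7} = 0⊕1⊕1 = 0
Codeword b1..b7 = 1000011

1000011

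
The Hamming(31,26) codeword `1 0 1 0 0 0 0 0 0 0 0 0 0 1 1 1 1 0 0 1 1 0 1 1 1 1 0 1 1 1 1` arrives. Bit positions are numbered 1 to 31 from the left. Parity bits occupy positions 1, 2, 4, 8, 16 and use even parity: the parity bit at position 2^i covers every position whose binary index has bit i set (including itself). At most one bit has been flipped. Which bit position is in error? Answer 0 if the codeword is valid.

15

s1: b1⊕b3⊕b5⊕b7⊕b9⊕b11⊕b13⊕b15⊕b17⊕b19⊕b21⊕b23⊕b25⊕b27⊕b29⊕b31 = 1⊕1⊕0⊕0⊕0⊕0⊕0⊕1⊕1⊕0⊕1⊕1⊕1⊕0⊕1⊕1 = 1
s2: b2⊕b3⊕b6⊕b7⊕b10⊕b11⊕b14⊕b15⊕b18⊕b19⊕b22⊕b23⊕b26⊕b27⊕b30⊕b31 = 0⊕1⊕0⊕0⊕0⊕0⊕1⊕1⊕0⊕0⊕0⊕1⊕1⊕0⊕1⊕1 = 1
s4: b4⊕b5⊕b6⊕b7⊕b12⊕b13⊕b14⊕b15⊕b20⊕b21⊕b22⊕b23⊕b28⊕b29⊕b30⊕b31 = 0⊕0⊕0⊕0⊕0⊕0⊕1⊕1⊕1⊕1⊕0⊕1⊕1⊕1⊕1⊕1 = 1
s8: b8⊕b9⊕b10⊕b11⊕b12⊕b13⊕b14⊕b15⊕b24⊕b25⊕b26⊕b27⊕b28⊕b29⊕b30⊕b31 = 0⊕0⊕0⊕0⊕0⊕0⊕1⊕1⊕1⊕1⊕1⊕0⊕1⊕1⊕1⊕1 = 1
s16: b16⊕b17⊕b18⊕b19⊕b20⊕b21⊕b22⊕b23⊕b24⊕b25⊕b26⊕b27⊕b28⊕b29⊕b30⊕b31 = 1⊕1⊕0⊕0⊕1⊕1⊕0⊕1⊕1⊕1⊕1⊕0⊕1⊕1⊕1⊕1 = 0
Syndrome (s16...s1) = 01111 → position 15.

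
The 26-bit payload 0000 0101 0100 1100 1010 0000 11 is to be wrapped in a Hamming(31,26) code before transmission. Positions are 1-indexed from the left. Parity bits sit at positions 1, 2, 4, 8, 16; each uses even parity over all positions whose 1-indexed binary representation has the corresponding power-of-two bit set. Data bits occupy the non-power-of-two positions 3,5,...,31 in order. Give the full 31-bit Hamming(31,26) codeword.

Place data bits at non-power-of-two positions: b3=0, b5=0, b6=0, b7=0, b9=0, b10=1, b11=0, b12=1, b13=0, b14=1, b15=0, b17=0, b18=1, b19=1, b20=0, b21=0, b22=1, b23=0, b24=1, b25=0, b26=0, b27=0, b28=0, b29=0, b30=1, b31=1.
p1 = XOR of data positions {3,5,7,9,11,13,15,17,19,21,23,25,27,29,31} = 0⊕0⊕0⊕0⊕0⊕0⊕0⊕0⊕1⊕0⊕0⊕0⊕0⊕0⊕1 = 0
p2 = XOR of data positions {3,6,7,10,11,14,15,18,19,22,23,26,27,30,31} = 0⊕0⊕0⊕1⊕0⊕1⊕0⊕1⊕1⊕1⊕0⊕0⊕0⊕1⊕1 = 1
p4 = XOR of data positions {5,6,7,12,13,14,15,20,21,22,23,28,29,30,31} = 0⊕0⊕0⊕1⊕0⊕1⊕0⊕0⊕0⊕1⊕0⊕0⊕0⊕1⊕1 = 1
p8 = XOR of data positions {9,10,11,12,13,14,15,24,25,26,27,28,29,30,31} = 0⊕1⊕0⊕1⊕0⊕1⊕0⊕1⊕0⊕0⊕0⊕0⊕0⊕1⊕1 = 0
p16 = XOR of data positions {17,18,19,20,21,22,23,24,25,26,27,28,29,30,31} = 0⊕1⊕1⊕0⊕0⊕1⊕0⊕1⊕0⊕0⊕0⊕0⊕0⊕1⊕1 = 0
Codeword b1..b31 = 0101000001010100011001010000011

0101000001010100011001010000011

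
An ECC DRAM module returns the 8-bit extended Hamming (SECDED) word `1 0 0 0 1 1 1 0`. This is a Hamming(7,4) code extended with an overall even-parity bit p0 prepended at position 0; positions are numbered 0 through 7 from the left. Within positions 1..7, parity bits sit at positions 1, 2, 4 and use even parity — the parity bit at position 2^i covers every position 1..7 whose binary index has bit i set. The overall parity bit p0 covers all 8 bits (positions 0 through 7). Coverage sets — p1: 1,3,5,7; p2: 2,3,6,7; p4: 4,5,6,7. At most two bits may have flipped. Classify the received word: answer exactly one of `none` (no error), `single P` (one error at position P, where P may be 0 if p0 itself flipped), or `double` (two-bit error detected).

s1: b1⊕b3⊕b5⊕b7 = 0⊕0⊕1⊕0 = 1
s2: b2⊕b3⊕b6⊕b7 = 0⊕0⊕1⊕0 = 1
s4: b4⊕b5⊕b6⊕b7 = 1⊕1⊕1⊕0 = 1
Syndrome (s4...s1) = 111 → position 7.
Overall parity (XOR of all 8 bits, including p0): 1⊕0⊕0⊕0⊕1⊕1⊕1⊕0 = 0
Overall=0, syndrome position=7 → double-bit error detected (uncorrectable).

double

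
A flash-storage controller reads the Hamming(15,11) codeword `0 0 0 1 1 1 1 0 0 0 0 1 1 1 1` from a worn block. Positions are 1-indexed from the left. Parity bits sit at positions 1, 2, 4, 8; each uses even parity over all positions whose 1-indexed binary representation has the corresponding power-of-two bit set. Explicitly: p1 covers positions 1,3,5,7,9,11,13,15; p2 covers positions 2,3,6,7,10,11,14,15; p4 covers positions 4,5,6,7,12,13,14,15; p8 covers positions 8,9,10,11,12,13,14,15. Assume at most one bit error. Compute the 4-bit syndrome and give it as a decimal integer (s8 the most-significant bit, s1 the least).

s1: b1⊕b3⊕b5⊕b7⊕b9⊕b11⊕b13⊕b15 = 0⊕0⊕1⊕1⊕0⊕0⊕1⊕1 = 0
s2: b2⊕b3⊕b6⊕b7⊕b10⊕b11⊕b14⊕b15 = 0⊕0⊕1⊕1⊕0⊕0⊕1⊕1 = 0
s4: b4⊕b5⊕b6⊕b7⊕b12⊕b13⊕b14⊕b15 = 1⊕1⊕1⊕1⊕1⊕1⊕1⊕1 = 0
s8: b8⊕b9⊕b10⊕b11⊕b12⊕b13⊕b14⊕b15 = 0⊕0⊕0⊕0⊕1⊕1⊕1⊕1 = 0
Syndrome (s8...s1) = 0000 → position 0 (no error).

0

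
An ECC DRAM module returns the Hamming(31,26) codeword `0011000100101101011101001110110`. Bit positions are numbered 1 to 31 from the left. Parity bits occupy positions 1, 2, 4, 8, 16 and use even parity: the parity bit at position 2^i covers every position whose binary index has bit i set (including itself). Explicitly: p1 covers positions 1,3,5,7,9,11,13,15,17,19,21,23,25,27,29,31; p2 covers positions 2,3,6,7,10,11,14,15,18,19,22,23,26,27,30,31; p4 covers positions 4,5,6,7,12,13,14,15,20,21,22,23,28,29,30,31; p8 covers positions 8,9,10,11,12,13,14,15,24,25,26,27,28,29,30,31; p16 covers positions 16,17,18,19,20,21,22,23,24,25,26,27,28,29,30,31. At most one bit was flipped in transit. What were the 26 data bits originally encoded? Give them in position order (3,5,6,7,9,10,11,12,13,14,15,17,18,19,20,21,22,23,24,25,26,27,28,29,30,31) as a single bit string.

s1: b1⊕b3⊕b5⊕b7⊕b9⊕b11⊕b13⊕b15⊕b17⊕b19⊕b21⊕b23⊕b25⊕b27⊕b29⊕b31 = 0⊕1⊕0⊕0⊕0⊕1⊕1⊕0⊕0⊕1⊕0⊕0⊕1⊕1⊕1⊕0 = 1
s2: b2⊕b3⊕b6⊕b7⊕b10⊕b11⊕b14⊕b15⊕b18⊕b19⊕b22⊕b23⊕b26⊕b27⊕b30⊕b31 = 0⊕1⊕0⊕0⊕0⊕1⊕1⊕0⊕1⊕1⊕1⊕0⊕1⊕1⊕1⊕0 = 1
s4: b4⊕b5⊕b6⊕b7⊕b12⊕b13⊕b14⊕b15⊕b20⊕b21⊕b22⊕b23⊕b28⊕b29⊕b30⊕b31 = 1⊕0⊕0⊕0⊕0⊕1⊕1⊕0⊕1⊕0⊕1⊕0⊕0⊕1⊕1⊕0 = 1
s8: b8⊕b9⊕b10⊕b11⊕b12⊕b13⊕b14⊕b15⊕b24⊕b25⊕b26⊕b27⊕b28⊕b29⊕b30⊕b31 = 1⊕0⊕0⊕1⊕0⊕1⊕1⊕0⊕0⊕1⊕1⊕1⊕0⊕1⊕1⊕0 = 1
s16: b16⊕b17⊕b18⊕b19⊕b20⊕b21⊕b22⊕b23⊕b24⊕b25⊕b26⊕b27⊕b28⊕b29⊕b30⊕b31 = 1⊕0⊕1⊕1⊕1⊕0⊕1⊕0⊕0⊕1⊕1⊕1⊕0⊕1⊕1⊕0 = 0
Syndrome (s16...s1) = 01111 → position 15.
Flip bit 15: corrected codeword = 0011000100101111011101001110110
Data bits at positions 3,5,6,7,9,10,11,12,13,14,15,17,18,19,20,21,22,23,24,25,26,27,28,29,30,31: 10000010111011101001110110

10000010111011101001110110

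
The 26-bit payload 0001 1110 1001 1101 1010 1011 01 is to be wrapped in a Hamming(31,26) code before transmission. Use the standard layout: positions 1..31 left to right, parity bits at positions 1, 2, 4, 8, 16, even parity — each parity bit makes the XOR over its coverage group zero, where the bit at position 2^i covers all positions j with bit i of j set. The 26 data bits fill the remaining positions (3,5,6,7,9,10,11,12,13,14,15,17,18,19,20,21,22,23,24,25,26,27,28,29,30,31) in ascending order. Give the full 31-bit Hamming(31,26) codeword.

Place data bits at non-power-of-two positions: b3=0, b5=0, b6=0, b7=1, b9=1, b10=1, b11=1, b12=0, b13=1, b14=0, b15=0, b17=1, b18=1, b19=1, b20=0, b21=1, b22=1, b23=0, b24=1, b25=0, b26=1, b27=0, b28=1, b29=1, b30=0, b31=1.
p1 = XOR of data positions {3,5,7,9,11,13,15,17,19,21,23,25,27,29,31} = 0⊕0⊕1⊕1⊕1⊕1⊕0⊕1⊕1⊕1⊕0⊕0⊕0⊕1⊕1 = 1
p2 = XOR of data positions {3,6,7,10,11,14,15,18,19,22,23,26,27,30,31} = 0⊕0⊕1⊕1⊕1⊕0⊕0⊕1⊕1⊕1⊕0⊕1⊕0⊕0⊕1 = 0
p4 = XOR of data positions {5,6,7,12,13,14,15,20,21,22,23,28,29,30,31} = 0⊕0⊕1⊕0⊕1⊕0⊕0⊕0⊕1⊕1⊕0⊕1⊕1⊕0⊕1 = 1
p8 = XOR of data positions {9,10,11,12,13,14,15,24,25,26,27,28,29,30,31} = 1⊕1⊕1⊕0⊕1⊕0⊕0⊕1⊕0⊕1⊕0⊕1⊕1⊕0⊕1 = 1
p16 = XOR of data positions {17,18,19,20,21,22,23,24,25,26,27,28,29,30,31} = 1⊕1⊕1⊕0⊕1⊕1⊕0⊕1⊕0⊕1⊕0⊕1⊕1⊕0⊕1 = 0
Codeword b1..b31 = 1001001111101000111011010101101

1001001111101000111011010101101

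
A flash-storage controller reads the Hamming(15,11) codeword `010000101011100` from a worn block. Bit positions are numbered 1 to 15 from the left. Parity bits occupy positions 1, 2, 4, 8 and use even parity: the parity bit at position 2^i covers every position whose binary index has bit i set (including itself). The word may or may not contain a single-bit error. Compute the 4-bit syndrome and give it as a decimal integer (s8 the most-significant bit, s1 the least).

6

s1: b1⊕b3⊕b5⊕b7⊕b9⊕b11⊕b13⊕b15 = 0⊕0⊕0⊕1⊕1⊕1⊕1⊕0 = 0
s2: b2⊕b3⊕b6⊕b7⊕b10⊕b11⊕b14⊕b15 = 1⊕0⊕0⊕1⊕0⊕1⊕0⊕0 = 1
s4: b4⊕b5⊕b6⊕b7⊕b12⊕b13⊕b14⊕b15 = 0⊕0⊕0⊕1⊕1⊕1⊕0⊕0 = 1
s8: b8⊕b9⊕b10⊕b11⊕b12⊕b13⊕b14⊕b15 = 0⊕1⊕0⊕1⊕1⊕1⊕0⊕0 = 0
Syndrome (s8...s1) = 0110 → position 6.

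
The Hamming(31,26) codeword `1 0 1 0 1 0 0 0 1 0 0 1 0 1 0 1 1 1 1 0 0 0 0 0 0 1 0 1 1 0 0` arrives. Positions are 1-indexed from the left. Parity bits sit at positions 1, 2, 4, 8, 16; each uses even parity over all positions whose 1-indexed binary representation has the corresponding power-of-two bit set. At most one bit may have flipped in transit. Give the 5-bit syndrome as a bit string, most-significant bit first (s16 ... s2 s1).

10111

s1: b1⊕b3⊕b5⊕b7⊕b9⊕b11⊕b13⊕b15⊕b17⊕b19⊕b21⊕b23⊕b25⊕b27⊕b29⊕b31 = 1⊕1⊕1⊕0⊕1⊕0⊕0⊕0⊕1⊕1⊕0⊕0⊕0⊕0⊕1⊕0 = 1
s2: b2⊕b3⊕b6⊕b7⊕b10⊕b11⊕b14⊕b15⊕b18⊕b19⊕b22⊕b23⊕b26⊕b27⊕b30⊕b31 = 0⊕1⊕0⊕0⊕0⊕0⊕1⊕0⊕1⊕1⊕0⊕0⊕1⊕0⊕0⊕0 = 1
s4: b4⊕b5⊕b6⊕b7⊕b12⊕b13⊕b14⊕b15⊕b20⊕b21⊕b22⊕b23⊕b28⊕b29⊕b30⊕b31 = 0⊕1⊕0⊕0⊕1⊕0⊕1⊕0⊕0⊕0⊕0⊕0⊕1⊕1⊕0⊕0 = 1
s8: b8⊕b9⊕b10⊕b11⊕b12⊕b13⊕b14⊕b15⊕b24⊕b25⊕b26⊕b27⊕b28⊕b29⊕b30⊕b31 = 0⊕1⊕0⊕0⊕1⊕0⊕1⊕0⊕0⊕0⊕1⊕0⊕1⊕1⊕0⊕0 = 0
s16: b16⊕b17⊕b18⊕b19⊕b20⊕b21⊕b22⊕b23⊕b24⊕b25⊕b26⊕b27⊕b28⊕b29⊕b30⊕b31 = 1⊕1⊕1⊕1⊕0⊕0⊕0⊕0⊕0⊕0⊕1⊕0⊕1⊕1⊕0⊕0 = 1
Syndrome (s16...s1) = 10111 → position 23.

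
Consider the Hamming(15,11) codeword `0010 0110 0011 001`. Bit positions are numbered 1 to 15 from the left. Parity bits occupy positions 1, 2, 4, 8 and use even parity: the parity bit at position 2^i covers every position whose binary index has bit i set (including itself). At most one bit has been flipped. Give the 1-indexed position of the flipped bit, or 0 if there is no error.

s1: b1⊕b3⊕b5⊕b7⊕b9⊕b11⊕b13⊕b15 = 0⊕1⊕0⊕1⊕0⊕1⊕0⊕1 = 0
s2: b2⊕b3⊕b6⊕b7⊕b10⊕b11⊕b14⊕b15 = 0⊕1⊕1⊕1⊕0⊕1⊕0⊕1 = 1
s4: b4⊕b5⊕b6⊕b7⊕b12⊕b13⊕b14⊕b15 = 0⊕0⊕1⊕1⊕1⊕0⊕0⊕1 = 0
s8: b8⊕b9⊕b10⊕b11⊕b12⊕b13⊕b14⊕b15 = 0⊕0⊕0⊕1⊕1⊕0⊕0⊕1 = 1
Syndrome (s8...s1) = 1010 → position 10.

10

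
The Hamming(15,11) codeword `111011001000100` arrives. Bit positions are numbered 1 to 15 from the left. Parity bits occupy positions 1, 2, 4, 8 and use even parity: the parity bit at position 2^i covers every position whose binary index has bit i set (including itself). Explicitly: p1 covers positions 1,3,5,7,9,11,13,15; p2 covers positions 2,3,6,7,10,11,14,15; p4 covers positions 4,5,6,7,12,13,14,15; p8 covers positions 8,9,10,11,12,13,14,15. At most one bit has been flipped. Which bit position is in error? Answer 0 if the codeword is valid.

s1: b1⊕b3⊕b5⊕b7⊕b9⊕b11⊕b13⊕b15 = 1⊕1⊕1⊕0⊕1⊕0⊕1⊕0 = 1
s2: b2⊕b3⊕b6⊕b7⊕b10⊕b11⊕b14⊕b15 = 1⊕1⊕1⊕0⊕0⊕0⊕0⊕0 = 1
s4: b4⊕b5⊕b6⊕b7⊕b12⊕b13⊕b14⊕b15 = 0⊕1⊕1⊕0⊕0⊕1⊕0⊕0 = 1
s8: b8⊕b9⊕b10⊕b11⊕b12⊕b13⊕b14⊕b15 = 0⊕1⊕0⊕0⊕0⊕1⊕0⊕0 = 0
Syndrome (s8...s1) = 0111 → position 7.

7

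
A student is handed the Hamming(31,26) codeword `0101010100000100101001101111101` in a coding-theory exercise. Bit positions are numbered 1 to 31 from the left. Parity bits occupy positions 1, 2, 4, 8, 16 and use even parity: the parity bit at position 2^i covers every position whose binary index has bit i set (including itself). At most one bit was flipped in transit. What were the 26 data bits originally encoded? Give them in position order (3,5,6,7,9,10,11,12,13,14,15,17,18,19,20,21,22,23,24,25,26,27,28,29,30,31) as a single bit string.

s1: b1⊕b3⊕b5⊕b7⊕b9⊕b11⊕b13⊕b15⊕b17⊕b19⊕b21⊕b23⊕b25⊕b27⊕b29⊕b31 = 0⊕0⊕0⊕0⊕0⊕0⊕0⊕0⊕1⊕1⊕0⊕1⊕1⊕1⊕1⊕1 = 1
s2: b2⊕b3⊕b6⊕b7⊕b10⊕b11⊕b14⊕b15⊕b18⊕b19⊕b22⊕b23⊕b26⊕b27⊕b30⊕b31 = 1⊕0⊕1⊕0⊕0⊕0⊕1⊕0⊕0⊕1⊕1⊕1⊕1⊕1⊕0⊕1 = 1
s4: b4⊕b5⊕b6⊕b7⊕b12⊕b13⊕b14⊕b15⊕b20⊕b21⊕b22⊕b23⊕b28⊕b29⊕b30⊕b31 = 1⊕0⊕1⊕0⊕0⊕0⊕1⊕0⊕0⊕0⊕1⊕1⊕1⊕1⊕0⊕1 = 0
s8: b8⊕b9⊕b10⊕b11⊕b12⊕b13⊕b14⊕b15⊕b24⊕b25⊕b26⊕b27⊕b28⊕b29⊕b30⊕b31 = 1⊕0⊕0⊕0⊕0⊕0⊕1⊕0⊕0⊕1⊕1⊕1⊕1⊕1⊕0⊕1 = 0
s16: b16⊕b17⊕b18⊕b19⊕b20⊕b21⊕b22⊕b23⊕b24⊕b25⊕b26⊕b27⊕b28⊕b29⊕b30⊕b31 = 0⊕1⊕0⊕1⊕0⊕0⊕1⊕1⊕0⊕1⊕1⊕1⊕1⊕1⊕0⊕1 = 0
Syndrome (s16...s1) = 00011 → position 3.
Flip bit 3: corrected codeword = 0111010100000100101001101111101
Data bits at positions 3,5,6,7,9,10,11,12,13,14,15,17,18,19,20,21,22,23,24,25,26,27,28,29,30,31: 10100000010101001101111101

10100000010101001101111101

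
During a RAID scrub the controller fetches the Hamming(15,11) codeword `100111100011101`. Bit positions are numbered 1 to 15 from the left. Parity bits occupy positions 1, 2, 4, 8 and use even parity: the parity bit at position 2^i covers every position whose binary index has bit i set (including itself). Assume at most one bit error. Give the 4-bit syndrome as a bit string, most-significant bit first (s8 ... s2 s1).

s1: b1⊕b3⊕b5⊕b7⊕b9⊕b11⊕b13⊕b15 = 1⊕0⊕1⊕1⊕0⊕1⊕1⊕1 = 0
s2: b2⊕b3⊕b6⊕b7⊕b10⊕b11⊕b14⊕b15 = 0⊕0⊕1⊕1⊕0⊕1⊕0⊕1 = 0
s4: b4⊕b5⊕b6⊕b7⊕b12⊕b13⊕b14⊕b15 = 1⊕1⊕1⊕1⊕1⊕1⊕0⊕1 = 1
s8: b8⊕b9⊕b10⊕b11⊕b12⊕b13⊕b14⊕b15 = 0⊕0⊕0⊕1⊕1⊕1⊕0⊕1 = 0
Syndrome (s8...s1) = 0100 → position 4.

0100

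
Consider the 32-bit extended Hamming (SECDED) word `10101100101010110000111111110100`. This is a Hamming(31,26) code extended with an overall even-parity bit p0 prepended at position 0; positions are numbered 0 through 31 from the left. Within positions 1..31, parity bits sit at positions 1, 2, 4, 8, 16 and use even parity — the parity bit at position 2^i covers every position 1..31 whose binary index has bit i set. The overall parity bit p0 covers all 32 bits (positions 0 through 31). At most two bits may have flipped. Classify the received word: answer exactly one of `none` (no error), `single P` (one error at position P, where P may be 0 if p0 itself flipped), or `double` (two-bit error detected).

s1: b1⊕b3⊕b5⊕b7⊕b9⊕b11⊕b13⊕b15⊕b17⊕b19⊕b21⊕b23⊕b25⊕b27⊕b29⊕b31 = 0⊕0⊕1⊕0⊕0⊕0⊕0⊕1⊕0⊕0⊕1⊕1⊕1⊕1⊕1⊕0 = 1
s2: b2⊕b3⊕b6⊕b7⊕b10⊕b11⊕b14⊕b15⊕b18⊕b19⊕b22⊕b23⊕b26⊕b27⊕b30⊕b31 = 1⊕0⊕0⊕0⊕1⊕0⊕1⊕1⊕0⊕0⊕1⊕1⊕1⊕1⊕0⊕0 = 0
s4: b4⊕b5⊕b6⊕b7⊕b12⊕b13⊕b14⊕b15⊕b20⊕b21⊕b22⊕b23⊕b28⊕b29⊕b30⊕b31 = 1⊕1⊕0⊕0⊕1⊕0⊕1⊕1⊕1⊕1⊕1⊕1⊕0⊕1⊕0⊕0 = 0
s8: b8⊕b9⊕b10⊕b11⊕b12⊕b13⊕b14⊕b15⊕b24⊕b25⊕b26⊕b27⊕b28⊕b29⊕b30⊕b31 = 1⊕0⊕1⊕0⊕1⊕0⊕1⊕1⊕1⊕1⊕1⊕1⊕0⊕1⊕0⊕0 = 0
s16: b16⊕b17⊕b18⊕b19⊕b20⊕b21⊕b22⊕b23⊕b24⊕b25⊕b26⊕b27⊕b28⊕b29⊕b30⊕b31 = 0⊕0⊕0⊕0⊕1⊕1⊕1⊕1⊕1⊕1⊕1⊕1⊕0⊕1⊕0⊕0 = 1
Syndrome (s16...s1) = 10001 → position 17.
Overall parity (XOR of all 32 bits, including p0): 1⊕0⊕1⊕0⊕1⊕1⊕0⊕0⊕1⊕0⊕1⊕0⊕1⊕0⊕1⊕1⊕0⊕0⊕0⊕0⊕1⊕1⊕1⊕1⊕1⊕1⊕1⊕1⊕0⊕1⊕0⊕0 = 0
Overall=0, syndrome position=17 → double-bit error detected (uncorrectable).

double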